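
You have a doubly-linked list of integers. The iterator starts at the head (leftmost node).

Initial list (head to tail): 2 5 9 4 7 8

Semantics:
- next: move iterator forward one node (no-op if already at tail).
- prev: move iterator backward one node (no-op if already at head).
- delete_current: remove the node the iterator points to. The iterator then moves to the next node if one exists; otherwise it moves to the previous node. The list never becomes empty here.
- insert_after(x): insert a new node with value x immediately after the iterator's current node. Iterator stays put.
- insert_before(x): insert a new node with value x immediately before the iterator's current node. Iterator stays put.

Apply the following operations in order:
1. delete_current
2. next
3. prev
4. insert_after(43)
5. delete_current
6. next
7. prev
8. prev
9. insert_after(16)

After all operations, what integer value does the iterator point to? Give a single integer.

After 1 (delete_current): list=[5, 9, 4, 7, 8] cursor@5
After 2 (next): list=[5, 9, 4, 7, 8] cursor@9
After 3 (prev): list=[5, 9, 4, 7, 8] cursor@5
After 4 (insert_after(43)): list=[5, 43, 9, 4, 7, 8] cursor@5
After 5 (delete_current): list=[43, 9, 4, 7, 8] cursor@43
After 6 (next): list=[43, 9, 4, 7, 8] cursor@9
After 7 (prev): list=[43, 9, 4, 7, 8] cursor@43
After 8 (prev): list=[43, 9, 4, 7, 8] cursor@43
After 9 (insert_after(16)): list=[43, 16, 9, 4, 7, 8] cursor@43

Answer: 43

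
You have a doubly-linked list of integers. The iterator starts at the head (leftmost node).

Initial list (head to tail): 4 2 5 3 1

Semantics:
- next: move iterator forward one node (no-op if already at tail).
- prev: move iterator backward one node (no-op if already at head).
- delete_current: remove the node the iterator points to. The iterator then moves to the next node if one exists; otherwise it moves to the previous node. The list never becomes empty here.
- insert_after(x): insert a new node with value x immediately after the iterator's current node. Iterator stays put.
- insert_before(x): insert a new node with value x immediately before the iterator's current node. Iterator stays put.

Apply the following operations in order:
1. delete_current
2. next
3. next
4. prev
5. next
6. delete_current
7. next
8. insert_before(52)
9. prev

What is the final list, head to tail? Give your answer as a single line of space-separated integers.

After 1 (delete_current): list=[2, 5, 3, 1] cursor@2
After 2 (next): list=[2, 5, 3, 1] cursor@5
After 3 (next): list=[2, 5, 3, 1] cursor@3
After 4 (prev): list=[2, 5, 3, 1] cursor@5
After 5 (next): list=[2, 5, 3, 1] cursor@3
After 6 (delete_current): list=[2, 5, 1] cursor@1
After 7 (next): list=[2, 5, 1] cursor@1
After 8 (insert_before(52)): list=[2, 5, 52, 1] cursor@1
After 9 (prev): list=[2, 5, 52, 1] cursor@52

Answer: 2 5 52 1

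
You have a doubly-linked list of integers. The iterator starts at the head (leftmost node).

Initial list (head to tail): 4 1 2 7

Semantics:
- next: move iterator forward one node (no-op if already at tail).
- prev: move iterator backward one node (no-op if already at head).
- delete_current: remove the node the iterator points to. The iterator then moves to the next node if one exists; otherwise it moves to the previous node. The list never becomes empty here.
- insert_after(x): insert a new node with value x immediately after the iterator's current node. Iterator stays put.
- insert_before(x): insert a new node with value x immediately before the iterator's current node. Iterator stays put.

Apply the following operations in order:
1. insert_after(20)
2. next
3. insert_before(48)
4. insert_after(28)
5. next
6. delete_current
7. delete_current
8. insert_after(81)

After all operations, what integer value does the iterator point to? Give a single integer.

After 1 (insert_after(20)): list=[4, 20, 1, 2, 7] cursor@4
After 2 (next): list=[4, 20, 1, 2, 7] cursor@20
After 3 (insert_before(48)): list=[4, 48, 20, 1, 2, 7] cursor@20
After 4 (insert_after(28)): list=[4, 48, 20, 28, 1, 2, 7] cursor@20
After 5 (next): list=[4, 48, 20, 28, 1, 2, 7] cursor@28
After 6 (delete_current): list=[4, 48, 20, 1, 2, 7] cursor@1
After 7 (delete_current): list=[4, 48, 20, 2, 7] cursor@2
After 8 (insert_after(81)): list=[4, 48, 20, 2, 81, 7] cursor@2

Answer: 2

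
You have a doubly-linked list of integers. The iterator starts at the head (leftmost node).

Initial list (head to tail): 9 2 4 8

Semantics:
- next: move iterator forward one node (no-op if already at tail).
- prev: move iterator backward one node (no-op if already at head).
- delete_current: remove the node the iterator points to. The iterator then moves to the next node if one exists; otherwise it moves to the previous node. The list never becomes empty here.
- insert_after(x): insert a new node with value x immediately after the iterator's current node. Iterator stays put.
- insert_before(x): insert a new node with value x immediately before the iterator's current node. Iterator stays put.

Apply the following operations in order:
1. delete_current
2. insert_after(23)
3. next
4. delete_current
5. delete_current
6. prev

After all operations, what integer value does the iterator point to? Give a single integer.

After 1 (delete_current): list=[2, 4, 8] cursor@2
After 2 (insert_after(23)): list=[2, 23, 4, 8] cursor@2
After 3 (next): list=[2, 23, 4, 8] cursor@23
After 4 (delete_current): list=[2, 4, 8] cursor@4
After 5 (delete_current): list=[2, 8] cursor@8
After 6 (prev): list=[2, 8] cursor@2

Answer: 2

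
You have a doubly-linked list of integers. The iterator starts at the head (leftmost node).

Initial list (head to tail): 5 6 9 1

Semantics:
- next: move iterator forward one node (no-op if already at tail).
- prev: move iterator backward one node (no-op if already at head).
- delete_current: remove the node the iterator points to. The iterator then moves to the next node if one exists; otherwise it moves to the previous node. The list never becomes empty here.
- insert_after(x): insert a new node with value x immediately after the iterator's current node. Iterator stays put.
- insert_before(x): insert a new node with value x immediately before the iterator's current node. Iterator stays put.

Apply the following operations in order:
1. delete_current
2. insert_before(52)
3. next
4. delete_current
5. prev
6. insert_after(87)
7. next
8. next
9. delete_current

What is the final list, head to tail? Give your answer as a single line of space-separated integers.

After 1 (delete_current): list=[6, 9, 1] cursor@6
After 2 (insert_before(52)): list=[52, 6, 9, 1] cursor@6
After 3 (next): list=[52, 6, 9, 1] cursor@9
After 4 (delete_current): list=[52, 6, 1] cursor@1
After 5 (prev): list=[52, 6, 1] cursor@6
After 6 (insert_after(87)): list=[52, 6, 87, 1] cursor@6
After 7 (next): list=[52, 6, 87, 1] cursor@87
After 8 (next): list=[52, 6, 87, 1] cursor@1
After 9 (delete_current): list=[52, 6, 87] cursor@87

Answer: 52 6 87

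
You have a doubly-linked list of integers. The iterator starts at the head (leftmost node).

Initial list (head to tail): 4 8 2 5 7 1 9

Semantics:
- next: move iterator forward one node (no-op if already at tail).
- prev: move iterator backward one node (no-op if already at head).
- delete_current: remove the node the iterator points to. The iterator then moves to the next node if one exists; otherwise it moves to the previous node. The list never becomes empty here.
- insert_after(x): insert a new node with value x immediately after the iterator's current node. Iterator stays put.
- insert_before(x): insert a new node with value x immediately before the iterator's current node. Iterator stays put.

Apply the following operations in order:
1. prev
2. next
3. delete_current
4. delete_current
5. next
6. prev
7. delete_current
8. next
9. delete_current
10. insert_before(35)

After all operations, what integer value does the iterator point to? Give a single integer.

After 1 (prev): list=[4, 8, 2, 5, 7, 1, 9] cursor@4
After 2 (next): list=[4, 8, 2, 5, 7, 1, 9] cursor@8
After 3 (delete_current): list=[4, 2, 5, 7, 1, 9] cursor@2
After 4 (delete_current): list=[4, 5, 7, 1, 9] cursor@5
After 5 (next): list=[4, 5, 7, 1, 9] cursor@7
After 6 (prev): list=[4, 5, 7, 1, 9] cursor@5
After 7 (delete_current): list=[4, 7, 1, 9] cursor@7
After 8 (next): list=[4, 7, 1, 9] cursor@1
After 9 (delete_current): list=[4, 7, 9] cursor@9
After 10 (insert_before(35)): list=[4, 7, 35, 9] cursor@9

Answer: 9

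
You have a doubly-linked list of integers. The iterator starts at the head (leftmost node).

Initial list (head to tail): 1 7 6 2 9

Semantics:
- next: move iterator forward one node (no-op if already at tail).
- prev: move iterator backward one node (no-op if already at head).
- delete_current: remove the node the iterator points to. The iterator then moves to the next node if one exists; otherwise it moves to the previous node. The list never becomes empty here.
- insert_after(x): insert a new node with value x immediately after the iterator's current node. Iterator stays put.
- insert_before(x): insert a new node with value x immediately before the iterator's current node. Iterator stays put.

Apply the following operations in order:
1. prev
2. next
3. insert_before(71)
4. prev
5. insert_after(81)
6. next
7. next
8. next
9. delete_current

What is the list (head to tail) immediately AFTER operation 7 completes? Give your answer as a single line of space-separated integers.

After 1 (prev): list=[1, 7, 6, 2, 9] cursor@1
After 2 (next): list=[1, 7, 6, 2, 9] cursor@7
After 3 (insert_before(71)): list=[1, 71, 7, 6, 2, 9] cursor@7
After 4 (prev): list=[1, 71, 7, 6, 2, 9] cursor@71
After 5 (insert_after(81)): list=[1, 71, 81, 7, 6, 2, 9] cursor@71
After 6 (next): list=[1, 71, 81, 7, 6, 2, 9] cursor@81
After 7 (next): list=[1, 71, 81, 7, 6, 2, 9] cursor@7

Answer: 1 71 81 7 6 2 9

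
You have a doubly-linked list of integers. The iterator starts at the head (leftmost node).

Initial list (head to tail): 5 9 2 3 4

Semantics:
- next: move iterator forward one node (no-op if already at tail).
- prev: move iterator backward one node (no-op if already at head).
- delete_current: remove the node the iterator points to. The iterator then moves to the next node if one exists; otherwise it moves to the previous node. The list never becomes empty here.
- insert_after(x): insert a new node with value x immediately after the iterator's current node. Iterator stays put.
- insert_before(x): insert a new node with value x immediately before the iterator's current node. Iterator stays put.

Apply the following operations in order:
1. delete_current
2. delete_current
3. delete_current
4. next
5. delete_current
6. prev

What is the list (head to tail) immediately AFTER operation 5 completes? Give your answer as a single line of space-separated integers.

Answer: 3

Derivation:
After 1 (delete_current): list=[9, 2, 3, 4] cursor@9
After 2 (delete_current): list=[2, 3, 4] cursor@2
After 3 (delete_current): list=[3, 4] cursor@3
After 4 (next): list=[3, 4] cursor@4
After 5 (delete_current): list=[3] cursor@3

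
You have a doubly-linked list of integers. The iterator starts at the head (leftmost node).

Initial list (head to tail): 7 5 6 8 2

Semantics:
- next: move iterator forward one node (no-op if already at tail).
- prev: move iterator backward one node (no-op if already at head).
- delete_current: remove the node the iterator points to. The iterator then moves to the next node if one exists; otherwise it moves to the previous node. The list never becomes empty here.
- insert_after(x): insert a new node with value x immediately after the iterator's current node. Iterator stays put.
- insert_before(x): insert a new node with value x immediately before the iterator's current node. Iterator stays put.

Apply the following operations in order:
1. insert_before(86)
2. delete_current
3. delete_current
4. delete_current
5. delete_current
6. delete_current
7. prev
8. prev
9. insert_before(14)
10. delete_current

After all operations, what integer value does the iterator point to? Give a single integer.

After 1 (insert_before(86)): list=[86, 7, 5, 6, 8, 2] cursor@7
After 2 (delete_current): list=[86, 5, 6, 8, 2] cursor@5
After 3 (delete_current): list=[86, 6, 8, 2] cursor@6
After 4 (delete_current): list=[86, 8, 2] cursor@8
After 5 (delete_current): list=[86, 2] cursor@2
After 6 (delete_current): list=[86] cursor@86
After 7 (prev): list=[86] cursor@86
After 8 (prev): list=[86] cursor@86
After 9 (insert_before(14)): list=[14, 86] cursor@86
After 10 (delete_current): list=[14] cursor@14

Answer: 14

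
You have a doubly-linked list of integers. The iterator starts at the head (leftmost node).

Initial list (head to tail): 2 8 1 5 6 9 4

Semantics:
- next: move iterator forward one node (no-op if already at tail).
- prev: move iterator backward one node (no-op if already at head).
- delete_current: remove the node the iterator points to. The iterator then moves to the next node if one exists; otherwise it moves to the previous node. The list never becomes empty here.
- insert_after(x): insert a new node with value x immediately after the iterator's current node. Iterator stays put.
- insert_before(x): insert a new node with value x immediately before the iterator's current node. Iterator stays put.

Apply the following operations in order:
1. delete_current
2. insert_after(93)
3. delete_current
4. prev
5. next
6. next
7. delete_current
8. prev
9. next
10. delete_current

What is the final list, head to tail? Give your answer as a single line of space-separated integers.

Answer: 93 1 9 4

Derivation:
After 1 (delete_current): list=[8, 1, 5, 6, 9, 4] cursor@8
After 2 (insert_after(93)): list=[8, 93, 1, 5, 6, 9, 4] cursor@8
After 3 (delete_current): list=[93, 1, 5, 6, 9, 4] cursor@93
After 4 (prev): list=[93, 1, 5, 6, 9, 4] cursor@93
After 5 (next): list=[93, 1, 5, 6, 9, 4] cursor@1
After 6 (next): list=[93, 1, 5, 6, 9, 4] cursor@5
After 7 (delete_current): list=[93, 1, 6, 9, 4] cursor@6
After 8 (prev): list=[93, 1, 6, 9, 4] cursor@1
After 9 (next): list=[93, 1, 6, 9, 4] cursor@6
After 10 (delete_current): list=[93, 1, 9, 4] cursor@9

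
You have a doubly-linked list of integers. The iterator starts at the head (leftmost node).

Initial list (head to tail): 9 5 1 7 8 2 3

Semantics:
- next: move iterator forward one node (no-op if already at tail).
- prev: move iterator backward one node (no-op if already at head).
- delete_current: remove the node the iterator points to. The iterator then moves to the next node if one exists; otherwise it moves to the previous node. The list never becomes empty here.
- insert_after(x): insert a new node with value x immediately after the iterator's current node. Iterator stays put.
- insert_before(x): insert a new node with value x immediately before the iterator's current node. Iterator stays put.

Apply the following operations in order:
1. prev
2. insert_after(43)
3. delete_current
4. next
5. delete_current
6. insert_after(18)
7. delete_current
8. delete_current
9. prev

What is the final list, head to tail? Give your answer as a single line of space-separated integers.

After 1 (prev): list=[9, 5, 1, 7, 8, 2, 3] cursor@9
After 2 (insert_after(43)): list=[9, 43, 5, 1, 7, 8, 2, 3] cursor@9
After 3 (delete_current): list=[43, 5, 1, 7, 8, 2, 3] cursor@43
After 4 (next): list=[43, 5, 1, 7, 8, 2, 3] cursor@5
After 5 (delete_current): list=[43, 1, 7, 8, 2, 3] cursor@1
After 6 (insert_after(18)): list=[43, 1, 18, 7, 8, 2, 3] cursor@1
After 7 (delete_current): list=[43, 18, 7, 8, 2, 3] cursor@18
After 8 (delete_current): list=[43, 7, 8, 2, 3] cursor@7
After 9 (prev): list=[43, 7, 8, 2, 3] cursor@43

Answer: 43 7 8 2 3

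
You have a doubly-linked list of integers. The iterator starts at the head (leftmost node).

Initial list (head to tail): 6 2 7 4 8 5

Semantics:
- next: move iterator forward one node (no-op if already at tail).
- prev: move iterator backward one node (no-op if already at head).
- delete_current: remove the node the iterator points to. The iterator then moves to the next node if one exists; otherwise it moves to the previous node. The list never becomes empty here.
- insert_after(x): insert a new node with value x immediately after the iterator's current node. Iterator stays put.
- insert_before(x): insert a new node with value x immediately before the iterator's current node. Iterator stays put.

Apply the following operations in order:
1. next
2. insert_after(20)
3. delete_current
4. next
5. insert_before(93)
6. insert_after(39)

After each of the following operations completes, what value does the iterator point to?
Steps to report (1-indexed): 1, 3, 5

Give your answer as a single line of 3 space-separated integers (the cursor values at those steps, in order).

After 1 (next): list=[6, 2, 7, 4, 8, 5] cursor@2
After 2 (insert_after(20)): list=[6, 2, 20, 7, 4, 8, 5] cursor@2
After 3 (delete_current): list=[6, 20, 7, 4, 8, 5] cursor@20
After 4 (next): list=[6, 20, 7, 4, 8, 5] cursor@7
After 5 (insert_before(93)): list=[6, 20, 93, 7, 4, 8, 5] cursor@7
After 6 (insert_after(39)): list=[6, 20, 93, 7, 39, 4, 8, 5] cursor@7

Answer: 2 20 7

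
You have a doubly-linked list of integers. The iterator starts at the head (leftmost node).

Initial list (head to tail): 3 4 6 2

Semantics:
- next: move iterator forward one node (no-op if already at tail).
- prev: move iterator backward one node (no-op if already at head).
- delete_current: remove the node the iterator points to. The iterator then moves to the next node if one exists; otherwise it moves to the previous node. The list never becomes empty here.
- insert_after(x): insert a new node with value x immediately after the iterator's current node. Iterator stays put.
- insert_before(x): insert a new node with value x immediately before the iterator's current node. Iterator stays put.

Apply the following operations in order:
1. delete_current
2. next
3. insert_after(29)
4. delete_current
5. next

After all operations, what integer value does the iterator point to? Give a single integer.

Answer: 2

Derivation:
After 1 (delete_current): list=[4, 6, 2] cursor@4
After 2 (next): list=[4, 6, 2] cursor@6
After 3 (insert_after(29)): list=[4, 6, 29, 2] cursor@6
After 4 (delete_current): list=[4, 29, 2] cursor@29
After 5 (next): list=[4, 29, 2] cursor@2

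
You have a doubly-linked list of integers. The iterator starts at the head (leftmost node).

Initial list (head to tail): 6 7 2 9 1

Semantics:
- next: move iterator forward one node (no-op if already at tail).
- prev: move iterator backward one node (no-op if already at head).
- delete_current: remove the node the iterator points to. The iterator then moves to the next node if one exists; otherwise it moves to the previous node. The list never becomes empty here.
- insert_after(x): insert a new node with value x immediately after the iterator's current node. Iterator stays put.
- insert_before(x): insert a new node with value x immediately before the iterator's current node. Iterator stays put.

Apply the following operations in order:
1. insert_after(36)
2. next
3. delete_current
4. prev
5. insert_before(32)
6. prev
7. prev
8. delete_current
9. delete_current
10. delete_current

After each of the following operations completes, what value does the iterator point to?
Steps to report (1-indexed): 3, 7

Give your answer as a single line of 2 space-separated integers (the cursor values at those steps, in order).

Answer: 7 32

Derivation:
After 1 (insert_after(36)): list=[6, 36, 7, 2, 9, 1] cursor@6
After 2 (next): list=[6, 36, 7, 2, 9, 1] cursor@36
After 3 (delete_current): list=[6, 7, 2, 9, 1] cursor@7
After 4 (prev): list=[6, 7, 2, 9, 1] cursor@6
After 5 (insert_before(32)): list=[32, 6, 7, 2, 9, 1] cursor@6
After 6 (prev): list=[32, 6, 7, 2, 9, 1] cursor@32
After 7 (prev): list=[32, 6, 7, 2, 9, 1] cursor@32
After 8 (delete_current): list=[6, 7, 2, 9, 1] cursor@6
After 9 (delete_current): list=[7, 2, 9, 1] cursor@7
After 10 (delete_current): list=[2, 9, 1] cursor@2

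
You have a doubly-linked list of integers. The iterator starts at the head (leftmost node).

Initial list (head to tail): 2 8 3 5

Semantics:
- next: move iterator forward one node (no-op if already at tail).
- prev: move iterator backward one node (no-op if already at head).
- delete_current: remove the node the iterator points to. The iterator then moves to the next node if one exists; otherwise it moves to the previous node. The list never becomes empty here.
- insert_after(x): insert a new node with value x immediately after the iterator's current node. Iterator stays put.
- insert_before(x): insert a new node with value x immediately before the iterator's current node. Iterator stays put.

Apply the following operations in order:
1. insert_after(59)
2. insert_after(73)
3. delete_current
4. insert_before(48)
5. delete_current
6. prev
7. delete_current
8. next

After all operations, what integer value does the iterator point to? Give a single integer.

Answer: 8

Derivation:
After 1 (insert_after(59)): list=[2, 59, 8, 3, 5] cursor@2
After 2 (insert_after(73)): list=[2, 73, 59, 8, 3, 5] cursor@2
After 3 (delete_current): list=[73, 59, 8, 3, 5] cursor@73
After 4 (insert_before(48)): list=[48, 73, 59, 8, 3, 5] cursor@73
After 5 (delete_current): list=[48, 59, 8, 3, 5] cursor@59
After 6 (prev): list=[48, 59, 8, 3, 5] cursor@48
After 7 (delete_current): list=[59, 8, 3, 5] cursor@59
After 8 (next): list=[59, 8, 3, 5] cursor@8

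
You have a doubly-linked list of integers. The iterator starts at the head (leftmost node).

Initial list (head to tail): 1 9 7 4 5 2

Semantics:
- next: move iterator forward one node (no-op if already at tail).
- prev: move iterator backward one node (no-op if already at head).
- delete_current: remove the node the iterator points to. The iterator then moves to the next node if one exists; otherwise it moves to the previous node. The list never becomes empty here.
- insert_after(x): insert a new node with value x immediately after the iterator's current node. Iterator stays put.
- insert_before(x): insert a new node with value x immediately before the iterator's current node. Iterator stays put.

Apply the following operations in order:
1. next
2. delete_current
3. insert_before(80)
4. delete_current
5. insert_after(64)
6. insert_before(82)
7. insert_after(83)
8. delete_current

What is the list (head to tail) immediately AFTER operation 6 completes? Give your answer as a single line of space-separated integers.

Answer: 1 80 82 4 64 5 2

Derivation:
After 1 (next): list=[1, 9, 7, 4, 5, 2] cursor@9
After 2 (delete_current): list=[1, 7, 4, 5, 2] cursor@7
After 3 (insert_before(80)): list=[1, 80, 7, 4, 5, 2] cursor@7
After 4 (delete_current): list=[1, 80, 4, 5, 2] cursor@4
After 5 (insert_after(64)): list=[1, 80, 4, 64, 5, 2] cursor@4
After 6 (insert_before(82)): list=[1, 80, 82, 4, 64, 5, 2] cursor@4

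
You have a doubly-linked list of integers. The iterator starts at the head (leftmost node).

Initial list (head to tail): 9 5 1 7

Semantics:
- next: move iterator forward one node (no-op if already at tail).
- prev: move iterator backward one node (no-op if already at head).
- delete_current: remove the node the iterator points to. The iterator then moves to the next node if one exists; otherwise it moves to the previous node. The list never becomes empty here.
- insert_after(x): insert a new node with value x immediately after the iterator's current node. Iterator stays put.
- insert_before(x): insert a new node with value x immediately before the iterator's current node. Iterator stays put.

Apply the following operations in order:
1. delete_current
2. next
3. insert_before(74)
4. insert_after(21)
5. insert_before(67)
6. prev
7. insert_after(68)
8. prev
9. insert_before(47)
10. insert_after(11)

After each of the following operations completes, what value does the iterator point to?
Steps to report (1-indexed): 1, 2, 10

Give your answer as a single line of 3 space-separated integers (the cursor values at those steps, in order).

After 1 (delete_current): list=[5, 1, 7] cursor@5
After 2 (next): list=[5, 1, 7] cursor@1
After 3 (insert_before(74)): list=[5, 74, 1, 7] cursor@1
After 4 (insert_after(21)): list=[5, 74, 1, 21, 7] cursor@1
After 5 (insert_before(67)): list=[5, 74, 67, 1, 21, 7] cursor@1
After 6 (prev): list=[5, 74, 67, 1, 21, 7] cursor@67
After 7 (insert_after(68)): list=[5, 74, 67, 68, 1, 21, 7] cursor@67
After 8 (prev): list=[5, 74, 67, 68, 1, 21, 7] cursor@74
After 9 (insert_before(47)): list=[5, 47, 74, 67, 68, 1, 21, 7] cursor@74
After 10 (insert_after(11)): list=[5, 47, 74, 11, 67, 68, 1, 21, 7] cursor@74

Answer: 5 1 74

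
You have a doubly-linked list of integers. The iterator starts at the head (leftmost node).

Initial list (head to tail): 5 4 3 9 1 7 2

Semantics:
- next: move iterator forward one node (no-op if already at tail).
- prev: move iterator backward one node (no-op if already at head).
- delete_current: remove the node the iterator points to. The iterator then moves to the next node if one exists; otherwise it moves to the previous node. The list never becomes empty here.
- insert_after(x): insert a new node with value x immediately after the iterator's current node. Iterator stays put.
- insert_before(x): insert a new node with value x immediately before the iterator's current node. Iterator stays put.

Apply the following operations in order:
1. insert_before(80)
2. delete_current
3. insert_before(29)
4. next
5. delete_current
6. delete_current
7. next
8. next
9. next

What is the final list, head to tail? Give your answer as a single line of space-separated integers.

After 1 (insert_before(80)): list=[80, 5, 4, 3, 9, 1, 7, 2] cursor@5
After 2 (delete_current): list=[80, 4, 3, 9, 1, 7, 2] cursor@4
After 3 (insert_before(29)): list=[80, 29, 4, 3, 9, 1, 7, 2] cursor@4
After 4 (next): list=[80, 29, 4, 3, 9, 1, 7, 2] cursor@3
After 5 (delete_current): list=[80, 29, 4, 9, 1, 7, 2] cursor@9
After 6 (delete_current): list=[80, 29, 4, 1, 7, 2] cursor@1
After 7 (next): list=[80, 29, 4, 1, 7, 2] cursor@7
After 8 (next): list=[80, 29, 4, 1, 7, 2] cursor@2
After 9 (next): list=[80, 29, 4, 1, 7, 2] cursor@2

Answer: 80 29 4 1 7 2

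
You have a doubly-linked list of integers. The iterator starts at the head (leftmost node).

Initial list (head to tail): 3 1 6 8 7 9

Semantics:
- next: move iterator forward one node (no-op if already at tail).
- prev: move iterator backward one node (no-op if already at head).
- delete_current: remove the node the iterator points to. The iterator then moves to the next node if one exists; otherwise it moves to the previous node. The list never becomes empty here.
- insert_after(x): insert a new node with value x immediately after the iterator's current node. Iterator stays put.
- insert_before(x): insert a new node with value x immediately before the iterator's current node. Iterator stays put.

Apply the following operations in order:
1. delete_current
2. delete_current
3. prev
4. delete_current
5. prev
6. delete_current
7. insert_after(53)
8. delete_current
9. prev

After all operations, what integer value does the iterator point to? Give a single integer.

Answer: 53

Derivation:
After 1 (delete_current): list=[1, 6, 8, 7, 9] cursor@1
After 2 (delete_current): list=[6, 8, 7, 9] cursor@6
After 3 (prev): list=[6, 8, 7, 9] cursor@6
After 4 (delete_current): list=[8, 7, 9] cursor@8
After 5 (prev): list=[8, 7, 9] cursor@8
After 6 (delete_current): list=[7, 9] cursor@7
After 7 (insert_after(53)): list=[7, 53, 9] cursor@7
After 8 (delete_current): list=[53, 9] cursor@53
After 9 (prev): list=[53, 9] cursor@53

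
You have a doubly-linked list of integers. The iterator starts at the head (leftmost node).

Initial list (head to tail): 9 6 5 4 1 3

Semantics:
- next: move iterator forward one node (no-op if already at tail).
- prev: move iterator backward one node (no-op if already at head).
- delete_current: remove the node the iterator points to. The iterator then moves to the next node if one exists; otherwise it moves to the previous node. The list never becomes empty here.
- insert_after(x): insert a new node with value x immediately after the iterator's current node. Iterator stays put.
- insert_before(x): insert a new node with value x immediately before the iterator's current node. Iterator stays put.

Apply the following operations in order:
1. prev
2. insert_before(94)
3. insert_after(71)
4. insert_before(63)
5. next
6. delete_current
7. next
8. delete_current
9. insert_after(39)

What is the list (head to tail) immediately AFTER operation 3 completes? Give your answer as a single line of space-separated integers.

Answer: 94 9 71 6 5 4 1 3

Derivation:
After 1 (prev): list=[9, 6, 5, 4, 1, 3] cursor@9
After 2 (insert_before(94)): list=[94, 9, 6, 5, 4, 1, 3] cursor@9
After 3 (insert_after(71)): list=[94, 9, 71, 6, 5, 4, 1, 3] cursor@9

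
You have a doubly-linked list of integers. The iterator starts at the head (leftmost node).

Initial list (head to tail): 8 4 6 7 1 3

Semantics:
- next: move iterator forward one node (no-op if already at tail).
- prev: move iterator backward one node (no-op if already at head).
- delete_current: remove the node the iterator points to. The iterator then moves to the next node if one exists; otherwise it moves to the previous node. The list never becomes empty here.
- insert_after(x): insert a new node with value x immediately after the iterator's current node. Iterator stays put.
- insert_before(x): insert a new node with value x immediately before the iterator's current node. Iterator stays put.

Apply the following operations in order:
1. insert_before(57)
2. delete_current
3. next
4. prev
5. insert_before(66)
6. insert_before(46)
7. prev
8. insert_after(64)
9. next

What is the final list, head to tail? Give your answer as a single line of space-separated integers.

Answer: 57 66 46 64 4 6 7 1 3

Derivation:
After 1 (insert_before(57)): list=[57, 8, 4, 6, 7, 1, 3] cursor@8
After 2 (delete_current): list=[57, 4, 6, 7, 1, 3] cursor@4
After 3 (next): list=[57, 4, 6, 7, 1, 3] cursor@6
After 4 (prev): list=[57, 4, 6, 7, 1, 3] cursor@4
After 5 (insert_before(66)): list=[57, 66, 4, 6, 7, 1, 3] cursor@4
After 6 (insert_before(46)): list=[57, 66, 46, 4, 6, 7, 1, 3] cursor@4
After 7 (prev): list=[57, 66, 46, 4, 6, 7, 1, 3] cursor@46
After 8 (insert_after(64)): list=[57, 66, 46, 64, 4, 6, 7, 1, 3] cursor@46
After 9 (next): list=[57, 66, 46, 64, 4, 6, 7, 1, 3] cursor@64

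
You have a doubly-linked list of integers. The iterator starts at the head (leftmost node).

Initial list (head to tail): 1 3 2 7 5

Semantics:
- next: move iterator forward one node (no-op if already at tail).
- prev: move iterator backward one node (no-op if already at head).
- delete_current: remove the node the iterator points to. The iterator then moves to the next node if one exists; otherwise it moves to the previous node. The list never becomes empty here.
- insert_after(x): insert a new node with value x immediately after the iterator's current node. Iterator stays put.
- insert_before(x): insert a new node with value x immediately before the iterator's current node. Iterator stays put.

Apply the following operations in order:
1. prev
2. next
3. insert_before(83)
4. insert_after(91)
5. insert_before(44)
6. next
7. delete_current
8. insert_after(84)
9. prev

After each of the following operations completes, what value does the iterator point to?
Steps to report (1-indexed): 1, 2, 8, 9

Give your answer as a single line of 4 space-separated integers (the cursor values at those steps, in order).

Answer: 1 3 2 3

Derivation:
After 1 (prev): list=[1, 3, 2, 7, 5] cursor@1
After 2 (next): list=[1, 3, 2, 7, 5] cursor@3
After 3 (insert_before(83)): list=[1, 83, 3, 2, 7, 5] cursor@3
After 4 (insert_after(91)): list=[1, 83, 3, 91, 2, 7, 5] cursor@3
After 5 (insert_before(44)): list=[1, 83, 44, 3, 91, 2, 7, 5] cursor@3
After 6 (next): list=[1, 83, 44, 3, 91, 2, 7, 5] cursor@91
After 7 (delete_current): list=[1, 83, 44, 3, 2, 7, 5] cursor@2
After 8 (insert_after(84)): list=[1, 83, 44, 3, 2, 84, 7, 5] cursor@2
After 9 (prev): list=[1, 83, 44, 3, 2, 84, 7, 5] cursor@3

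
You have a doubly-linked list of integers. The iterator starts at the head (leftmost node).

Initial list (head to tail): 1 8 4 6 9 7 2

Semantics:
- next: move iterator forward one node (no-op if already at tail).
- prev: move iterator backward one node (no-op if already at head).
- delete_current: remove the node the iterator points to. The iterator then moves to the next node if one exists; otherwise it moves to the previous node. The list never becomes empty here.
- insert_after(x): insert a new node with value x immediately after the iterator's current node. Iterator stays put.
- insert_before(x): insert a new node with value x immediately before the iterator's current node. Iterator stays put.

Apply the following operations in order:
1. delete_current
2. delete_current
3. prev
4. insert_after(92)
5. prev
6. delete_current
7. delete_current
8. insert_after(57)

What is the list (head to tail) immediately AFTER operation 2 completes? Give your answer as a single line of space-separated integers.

Answer: 4 6 9 7 2

Derivation:
After 1 (delete_current): list=[8, 4, 6, 9, 7, 2] cursor@8
After 2 (delete_current): list=[4, 6, 9, 7, 2] cursor@4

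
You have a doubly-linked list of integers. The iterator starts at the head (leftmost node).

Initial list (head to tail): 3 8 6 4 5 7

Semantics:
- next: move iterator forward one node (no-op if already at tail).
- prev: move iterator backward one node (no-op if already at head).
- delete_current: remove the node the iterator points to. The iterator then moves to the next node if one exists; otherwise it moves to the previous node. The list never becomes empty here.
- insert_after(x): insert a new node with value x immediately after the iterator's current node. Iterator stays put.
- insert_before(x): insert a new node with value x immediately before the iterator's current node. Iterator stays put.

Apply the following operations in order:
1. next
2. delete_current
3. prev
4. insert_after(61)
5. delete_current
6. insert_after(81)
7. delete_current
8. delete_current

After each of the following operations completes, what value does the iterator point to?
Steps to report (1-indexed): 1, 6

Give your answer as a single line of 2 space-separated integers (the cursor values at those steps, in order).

After 1 (next): list=[3, 8, 6, 4, 5, 7] cursor@8
After 2 (delete_current): list=[3, 6, 4, 5, 7] cursor@6
After 3 (prev): list=[3, 6, 4, 5, 7] cursor@3
After 4 (insert_after(61)): list=[3, 61, 6, 4, 5, 7] cursor@3
After 5 (delete_current): list=[61, 6, 4, 5, 7] cursor@61
After 6 (insert_after(81)): list=[61, 81, 6, 4, 5, 7] cursor@61
After 7 (delete_current): list=[81, 6, 4, 5, 7] cursor@81
After 8 (delete_current): list=[6, 4, 5, 7] cursor@6

Answer: 8 61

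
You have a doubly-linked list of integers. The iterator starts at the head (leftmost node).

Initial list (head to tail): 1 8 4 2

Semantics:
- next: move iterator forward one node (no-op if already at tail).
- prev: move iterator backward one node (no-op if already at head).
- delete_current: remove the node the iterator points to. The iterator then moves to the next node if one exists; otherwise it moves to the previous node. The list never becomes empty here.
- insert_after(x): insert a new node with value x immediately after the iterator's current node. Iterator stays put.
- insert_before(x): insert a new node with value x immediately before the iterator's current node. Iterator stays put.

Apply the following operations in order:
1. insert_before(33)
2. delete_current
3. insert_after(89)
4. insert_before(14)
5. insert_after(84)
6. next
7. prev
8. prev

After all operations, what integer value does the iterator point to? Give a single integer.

Answer: 14

Derivation:
After 1 (insert_before(33)): list=[33, 1, 8, 4, 2] cursor@1
After 2 (delete_current): list=[33, 8, 4, 2] cursor@8
After 3 (insert_after(89)): list=[33, 8, 89, 4, 2] cursor@8
After 4 (insert_before(14)): list=[33, 14, 8, 89, 4, 2] cursor@8
After 5 (insert_after(84)): list=[33, 14, 8, 84, 89, 4, 2] cursor@8
After 6 (next): list=[33, 14, 8, 84, 89, 4, 2] cursor@84
After 7 (prev): list=[33, 14, 8, 84, 89, 4, 2] cursor@8
After 8 (prev): list=[33, 14, 8, 84, 89, 4, 2] cursor@14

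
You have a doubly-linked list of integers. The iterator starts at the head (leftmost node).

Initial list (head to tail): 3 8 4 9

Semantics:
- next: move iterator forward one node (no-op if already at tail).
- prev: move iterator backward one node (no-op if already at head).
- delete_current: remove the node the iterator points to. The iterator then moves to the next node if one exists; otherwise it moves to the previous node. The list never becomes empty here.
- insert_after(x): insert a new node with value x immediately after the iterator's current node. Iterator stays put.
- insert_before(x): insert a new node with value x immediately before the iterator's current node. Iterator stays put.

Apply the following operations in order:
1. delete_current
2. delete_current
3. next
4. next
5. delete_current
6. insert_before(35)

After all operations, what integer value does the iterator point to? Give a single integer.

After 1 (delete_current): list=[8, 4, 9] cursor@8
After 2 (delete_current): list=[4, 9] cursor@4
After 3 (next): list=[4, 9] cursor@9
After 4 (next): list=[4, 9] cursor@9
After 5 (delete_current): list=[4] cursor@4
After 6 (insert_before(35)): list=[35, 4] cursor@4

Answer: 4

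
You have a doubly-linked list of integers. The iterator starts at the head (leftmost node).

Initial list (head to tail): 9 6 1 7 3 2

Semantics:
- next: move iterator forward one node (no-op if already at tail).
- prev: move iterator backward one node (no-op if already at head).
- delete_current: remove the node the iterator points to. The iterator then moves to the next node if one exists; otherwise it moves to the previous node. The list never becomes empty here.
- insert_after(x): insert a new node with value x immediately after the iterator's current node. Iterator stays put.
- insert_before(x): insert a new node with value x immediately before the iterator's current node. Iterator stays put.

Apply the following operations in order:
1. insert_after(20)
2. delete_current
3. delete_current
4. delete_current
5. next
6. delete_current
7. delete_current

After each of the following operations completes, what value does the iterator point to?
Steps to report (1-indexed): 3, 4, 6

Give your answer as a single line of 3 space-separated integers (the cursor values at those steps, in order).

Answer: 6 1 3

Derivation:
After 1 (insert_after(20)): list=[9, 20, 6, 1, 7, 3, 2] cursor@9
After 2 (delete_current): list=[20, 6, 1, 7, 3, 2] cursor@20
After 3 (delete_current): list=[6, 1, 7, 3, 2] cursor@6
After 4 (delete_current): list=[1, 7, 3, 2] cursor@1
After 5 (next): list=[1, 7, 3, 2] cursor@7
After 6 (delete_current): list=[1, 3, 2] cursor@3
After 7 (delete_current): list=[1, 2] cursor@2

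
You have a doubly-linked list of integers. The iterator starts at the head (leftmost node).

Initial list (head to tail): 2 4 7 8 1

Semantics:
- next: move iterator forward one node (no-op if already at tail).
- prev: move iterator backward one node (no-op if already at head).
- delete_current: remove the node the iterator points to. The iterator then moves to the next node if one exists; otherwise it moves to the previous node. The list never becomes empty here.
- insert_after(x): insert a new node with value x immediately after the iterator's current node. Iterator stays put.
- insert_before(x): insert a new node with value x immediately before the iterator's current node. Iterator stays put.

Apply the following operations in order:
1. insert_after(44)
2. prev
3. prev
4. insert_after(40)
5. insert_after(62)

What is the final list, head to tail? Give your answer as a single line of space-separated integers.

After 1 (insert_after(44)): list=[2, 44, 4, 7, 8, 1] cursor@2
After 2 (prev): list=[2, 44, 4, 7, 8, 1] cursor@2
After 3 (prev): list=[2, 44, 4, 7, 8, 1] cursor@2
After 4 (insert_after(40)): list=[2, 40, 44, 4, 7, 8, 1] cursor@2
After 5 (insert_after(62)): list=[2, 62, 40, 44, 4, 7, 8, 1] cursor@2

Answer: 2 62 40 44 4 7 8 1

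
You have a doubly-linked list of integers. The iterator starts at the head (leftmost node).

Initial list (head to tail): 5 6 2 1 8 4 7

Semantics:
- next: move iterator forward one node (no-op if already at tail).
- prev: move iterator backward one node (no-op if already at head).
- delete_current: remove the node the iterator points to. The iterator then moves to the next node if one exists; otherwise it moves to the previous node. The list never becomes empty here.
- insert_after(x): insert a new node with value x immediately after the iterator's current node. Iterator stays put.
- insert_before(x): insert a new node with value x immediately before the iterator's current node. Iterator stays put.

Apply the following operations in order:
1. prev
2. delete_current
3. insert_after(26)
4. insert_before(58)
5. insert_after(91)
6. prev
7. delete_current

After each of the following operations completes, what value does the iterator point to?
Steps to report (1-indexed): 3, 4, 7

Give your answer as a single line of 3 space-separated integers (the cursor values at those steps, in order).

Answer: 6 6 6

Derivation:
After 1 (prev): list=[5, 6, 2, 1, 8, 4, 7] cursor@5
After 2 (delete_current): list=[6, 2, 1, 8, 4, 7] cursor@6
After 3 (insert_after(26)): list=[6, 26, 2, 1, 8, 4, 7] cursor@6
After 4 (insert_before(58)): list=[58, 6, 26, 2, 1, 8, 4, 7] cursor@6
After 5 (insert_after(91)): list=[58, 6, 91, 26, 2, 1, 8, 4, 7] cursor@6
After 6 (prev): list=[58, 6, 91, 26, 2, 1, 8, 4, 7] cursor@58
After 7 (delete_current): list=[6, 91, 26, 2, 1, 8, 4, 7] cursor@6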